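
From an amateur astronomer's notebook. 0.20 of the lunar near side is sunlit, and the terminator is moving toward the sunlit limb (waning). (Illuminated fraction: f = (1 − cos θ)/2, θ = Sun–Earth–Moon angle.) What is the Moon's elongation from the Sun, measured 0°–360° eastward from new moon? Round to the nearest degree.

Invert f = (1 − cos θ)/2 to get cos θ = 1 − 2(0.20) = 0.600, hence θ₀ = arccos 0.600 = 53.1°.
Waning ⇒ past full, so θ = 360° − 53.1° = 306.9°.

307°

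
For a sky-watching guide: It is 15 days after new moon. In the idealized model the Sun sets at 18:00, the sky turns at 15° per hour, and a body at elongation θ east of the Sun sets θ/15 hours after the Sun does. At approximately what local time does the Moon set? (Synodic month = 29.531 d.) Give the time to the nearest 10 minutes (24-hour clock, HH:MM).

06:10

Elongation θ = 360° × 15/29.531 ≈ 182.9°.
The Moon trails the Sun by θ/15 = 182.9/15 ≈ 12.19 hours.
18:00 + 12.191 h ≈ 06:11 → 06:10 to the nearest ten minutes.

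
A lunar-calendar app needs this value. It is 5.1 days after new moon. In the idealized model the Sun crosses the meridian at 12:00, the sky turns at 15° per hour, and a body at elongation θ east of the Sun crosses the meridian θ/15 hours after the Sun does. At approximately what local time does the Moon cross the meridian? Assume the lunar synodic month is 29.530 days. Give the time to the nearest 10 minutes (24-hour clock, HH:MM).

Elongation θ = 360° × 5.1/29.530 ≈ 62.2°.
Delay after the Sun = 62.2° / (15°/h) ≈ 4.14 h.
12:00 + 4.145 h ≈ 16:09 → 16:10 to the nearest ten minutes.

16:10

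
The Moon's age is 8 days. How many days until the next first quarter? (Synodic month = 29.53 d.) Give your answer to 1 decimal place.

28.9 days

First quarter is 0.25 of the way through the cycle: age 0.25 × 29.53 = 7.383 d.
Already past this cycle's first quarter; the next is at 7.383 + 29.53 = 36.913 d, so 36.913 − 8 = 28.913 days.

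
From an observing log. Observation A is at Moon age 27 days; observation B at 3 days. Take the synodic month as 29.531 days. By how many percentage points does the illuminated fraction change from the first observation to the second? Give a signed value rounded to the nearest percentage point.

+3 percentage points

First observation: θ = 360°·27/29.531 = 329.1°, so f = 0.071.
Second observation: θ = 36.6°, f = 0.098.
Δf = 0.098 − 0.071 = +0.028, i.e. +3 pp.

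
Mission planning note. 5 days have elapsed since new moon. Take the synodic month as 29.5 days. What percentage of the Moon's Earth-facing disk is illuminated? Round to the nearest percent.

26%

Elongation θ = 360° × 5/29.5 ≈ 61.0°.
With cos θ = 0.485, the lit fraction is (1 − 0.485)/2 ≈ 0.258, so 26%.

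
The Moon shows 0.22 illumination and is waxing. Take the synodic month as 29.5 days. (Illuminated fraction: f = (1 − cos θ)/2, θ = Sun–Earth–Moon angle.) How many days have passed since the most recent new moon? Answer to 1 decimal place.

Invert f = (1 − cos θ)/2 to get cos θ = 1 − 2(0.22) = 0.560, hence θ₀ = arccos 0.560 = 55.9°.
The Moon is waxing (0°–180°), so θ = 55.9° directly.
Age = 29.5 × 55.9°/360° ≈ 4.58 days.

4.6 days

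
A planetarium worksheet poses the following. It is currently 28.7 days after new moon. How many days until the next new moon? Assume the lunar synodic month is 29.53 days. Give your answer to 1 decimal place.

0.8 days

The next new moon completes the synodic month: 29.53 − 28.7 = 0.830 days.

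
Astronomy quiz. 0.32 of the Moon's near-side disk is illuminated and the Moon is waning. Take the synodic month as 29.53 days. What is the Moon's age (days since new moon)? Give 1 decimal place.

23.9 days

cos θ = 1 − 2f = 0.360, giving a principal value of 68.9°.
Waning ⇒ past full, so θ = 360° − 68.9° = 291.1°.
That fraction of the synodic month is 291.1/360 × 29.53 d ≈ 23.88 d.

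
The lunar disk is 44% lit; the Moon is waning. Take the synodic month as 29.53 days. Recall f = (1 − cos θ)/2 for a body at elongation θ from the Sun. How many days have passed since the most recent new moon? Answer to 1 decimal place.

22.7 days

cos θ = 1 − 2f = 0.120, giving a principal value of 83.1°.
Waning ⇒ past full, so θ = 360° − 83.1° = 276.9°.
At 360°/29.53 d per day, 276.9° corresponds to 22.71 days.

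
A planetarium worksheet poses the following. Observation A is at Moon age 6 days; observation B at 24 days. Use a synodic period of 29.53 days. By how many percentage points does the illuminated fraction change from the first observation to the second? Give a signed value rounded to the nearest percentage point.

-5 percentage points

First observation: θ = 360°·6/29.53 = 73.1°, so f = 0.355.
Second observation: θ = 292.6°, f = 0.308.
Δf = 0.308 − 0.355 = -0.047, i.e. -5 pp.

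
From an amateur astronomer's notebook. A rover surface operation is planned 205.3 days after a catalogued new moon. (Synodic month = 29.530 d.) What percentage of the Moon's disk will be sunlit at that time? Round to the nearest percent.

2%

205.3 d spans 6 complete synodic months (6 × 29.530 = 177.18 d) plus 28.12 d.
Phase angle: θ = 360°·(28.12 d)/(29.530 d) = 342.8°.
cos 342.8° = 0.955, so f = (1 − 0.955)/2 = 0.022, so 2%.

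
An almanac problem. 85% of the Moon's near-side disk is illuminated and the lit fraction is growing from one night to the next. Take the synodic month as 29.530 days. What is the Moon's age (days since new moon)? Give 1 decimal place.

11.0 days

From f = (1 − cos θ)/2: cos θ = 1 − 2×0.85 = -0.700; arccos → 134.4°.
Waxing ⇒ before full, so θ = 134.4°.
At 360°/29.530 d per day, 134.4° corresponds to 11.03 days.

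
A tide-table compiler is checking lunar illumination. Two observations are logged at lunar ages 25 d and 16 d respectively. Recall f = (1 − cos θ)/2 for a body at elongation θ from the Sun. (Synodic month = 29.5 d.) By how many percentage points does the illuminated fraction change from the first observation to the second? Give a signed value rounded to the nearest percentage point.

First observation: θ = 360°·25/29.5 = 305.1°, so f = 0.213.
Second observation: θ = 195.3°, f = 0.982.
Δf = 0.982 − 0.213 = +0.770, i.e. +77 pp.

+77 pp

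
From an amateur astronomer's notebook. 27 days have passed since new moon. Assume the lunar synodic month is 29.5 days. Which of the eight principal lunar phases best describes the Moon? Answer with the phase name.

θ ≈ 360° × 27/29.5 = 329°, which falls in the waning crescent sector.

waning crescent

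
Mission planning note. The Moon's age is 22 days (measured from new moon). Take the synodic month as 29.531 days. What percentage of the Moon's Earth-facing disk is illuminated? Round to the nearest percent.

Phase angle: θ = 360°·(22 d)/(29.531 d) = 268.2°.
cos 268.2° = (-0.032), so f = (1 − (-0.032))/2 = 0.516, so 52%.

52%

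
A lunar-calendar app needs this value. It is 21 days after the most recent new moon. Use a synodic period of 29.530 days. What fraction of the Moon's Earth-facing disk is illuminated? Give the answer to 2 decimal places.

0.62

Phase angle: θ = 360°·(21 d)/(29.530 d) = 256.0°.
Illuminated fraction = (1 − cos 256.0°)/2 = (1 − (-0.242))/2 ≈ 0.621.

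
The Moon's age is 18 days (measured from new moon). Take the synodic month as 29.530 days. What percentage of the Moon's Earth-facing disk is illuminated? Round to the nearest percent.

Elongation θ = 360° × 18/29.530 ≈ 219.4°.
Illuminated fraction = (1 − cos 219.4°)/2 = (1 − (-0.772))/2 ≈ 0.886, so 89%.

89%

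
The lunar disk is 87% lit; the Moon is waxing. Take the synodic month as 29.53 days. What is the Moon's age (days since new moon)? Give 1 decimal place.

From f = (1 − cos θ)/2: cos θ = 1 − 2×0.87 = -0.740; arccos → 137.7°.
Before full moon the principal value applies: θ = 137.7°.
At 360°/29.53 d per day, 137.7° corresponds to 11.30 days.

11.3 days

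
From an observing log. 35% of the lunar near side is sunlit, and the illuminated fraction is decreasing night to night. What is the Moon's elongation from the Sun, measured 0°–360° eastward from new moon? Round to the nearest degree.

From f = (1 − cos θ)/2: cos θ = 1 − 2×0.35 = 0.300; arccos → 72.5°.
A waning Moon lies in 180°–360°, so θ = 360° − 72.5° = 287.5°.

287°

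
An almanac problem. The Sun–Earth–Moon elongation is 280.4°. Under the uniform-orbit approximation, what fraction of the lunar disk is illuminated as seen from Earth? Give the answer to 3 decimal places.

0.410

cos 280.4° = 0.181, so f = (1 − 0.181)/2 = 0.410.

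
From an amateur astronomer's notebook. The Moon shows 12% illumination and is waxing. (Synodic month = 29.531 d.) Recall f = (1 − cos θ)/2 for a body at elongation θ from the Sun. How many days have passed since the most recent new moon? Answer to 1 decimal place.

Invert f = (1 − cos θ)/2 to get cos θ = 1 − 2(0.12) = 0.760, hence θ₀ = arccos 0.760 = 40.5°.
Before full moon the principal value applies: θ = 40.5°.
At 360°/29.531 d per day, 40.5° corresponds to 3.33 days.

3.3 days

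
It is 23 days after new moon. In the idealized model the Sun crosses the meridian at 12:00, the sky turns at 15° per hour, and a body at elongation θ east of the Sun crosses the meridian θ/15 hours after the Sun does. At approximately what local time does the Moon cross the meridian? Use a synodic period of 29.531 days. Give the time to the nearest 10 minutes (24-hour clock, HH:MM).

Elongation θ = 360° × 23/29.531 ≈ 280.4°.
Delay after the Sun = 280.4° / (15°/h) ≈ 18.69 h.
12:00 + 18.692 h ≈ 06:42 → 06:40 to the nearest ten minutes.

06:40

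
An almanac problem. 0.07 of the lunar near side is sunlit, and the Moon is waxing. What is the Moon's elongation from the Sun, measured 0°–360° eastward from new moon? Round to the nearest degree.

Invert f = (1 − cos θ)/2 to get cos θ = 1 − 2(0.07) = 0.860, hence θ₀ = arccos 0.860 = 30.7°.
Waxing ⇒ before full, so θ = 30.7°.

31°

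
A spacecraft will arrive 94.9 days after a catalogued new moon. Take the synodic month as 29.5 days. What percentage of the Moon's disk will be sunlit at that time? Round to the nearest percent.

Reduce mod P: 94.9 − 3×29.5 = 6.40 d into the current lunation.
Phase angle: θ = 360°·(6.40 d)/(29.5 d) = 78.1°.
cos 78.1° = 0.206, so f = (1 − 0.206)/2 = 0.397, so 40%.

40%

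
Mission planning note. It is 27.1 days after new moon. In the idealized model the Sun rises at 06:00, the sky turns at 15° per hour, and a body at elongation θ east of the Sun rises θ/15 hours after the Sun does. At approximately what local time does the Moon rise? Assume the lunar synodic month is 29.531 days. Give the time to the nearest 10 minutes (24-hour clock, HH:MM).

Elongation θ = 360° × 27.1/29.531 ≈ 330.4°.
The Moon trails the Sun by θ/15 = 330.4/15 ≈ 22.02 hours.
06:00 + 22.024 h ≈ 04:01 → 04:00 to the nearest ten minutes.

04:00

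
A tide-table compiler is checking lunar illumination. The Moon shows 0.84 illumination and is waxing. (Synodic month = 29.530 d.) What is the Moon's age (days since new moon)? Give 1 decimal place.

From f = (1 − cos θ)/2: cos θ = 1 − 2×0.84 = -0.680; arccos → 132.8°.
Waxing ⇒ before full, so θ = 132.8°.
That fraction of the synodic month is 132.8/360 × 29.530 d ≈ 10.90 d.

10.9 days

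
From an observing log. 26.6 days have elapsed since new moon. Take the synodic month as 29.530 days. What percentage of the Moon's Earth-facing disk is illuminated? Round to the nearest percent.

Phase angle: θ = 360°·(26.6 d)/(29.530 d) = 324.3°.
cos 324.3° = 0.812, so f = (1 − 0.812)/2 = 0.094, so 9%.

9%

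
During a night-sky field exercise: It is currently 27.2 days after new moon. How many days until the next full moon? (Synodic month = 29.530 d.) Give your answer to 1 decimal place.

17.1 days

Full moon occurs at elongation 180°, i.e. at age 29.530 × 180/360 = 14.765 d.
This lunation's full moon (14.765 d) has passed, so add one period: 44.295 − 27.2 = 17.095 days.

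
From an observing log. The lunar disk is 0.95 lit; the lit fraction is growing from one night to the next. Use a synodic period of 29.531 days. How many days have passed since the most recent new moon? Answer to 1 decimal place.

From f = (1 − cos θ)/2: cos θ = 1 − 2×0.95 = -0.900; arccos → 154.2°.
Waxing ⇒ before full, so θ = 154.2°.
At 360°/29.531 d per day, 154.2° corresponds to 12.65 days.

12.6 days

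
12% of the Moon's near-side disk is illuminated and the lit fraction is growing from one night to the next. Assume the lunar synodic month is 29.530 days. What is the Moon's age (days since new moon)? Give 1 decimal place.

Invert f = (1 − cos θ)/2 to get cos θ = 1 − 2(0.12) = 0.760, hence θ₀ = arccos 0.760 = 40.5°.
The Moon is waxing (0°–180°), so θ = 40.5° directly.
At 360°/29.530 d per day, 40.5° corresponds to 3.33 days.

3.3 days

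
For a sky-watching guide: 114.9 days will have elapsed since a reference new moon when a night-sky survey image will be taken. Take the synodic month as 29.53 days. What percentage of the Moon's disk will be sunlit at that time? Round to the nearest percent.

11%

114.9 d spans 3 complete synodic months (3 × 29.53 = 88.59 d) plus 26.31 d.
Phase angle: θ = 360°·(26.31 d)/(29.53 d) = 320.7°.
With cos θ = 0.774, the lit fraction is (1 − 0.774)/2 ≈ 0.113, so 11%.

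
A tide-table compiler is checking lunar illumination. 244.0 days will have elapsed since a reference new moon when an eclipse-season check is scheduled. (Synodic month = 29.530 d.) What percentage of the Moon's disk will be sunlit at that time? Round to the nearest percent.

244.0/29.530 = 8.263 lunations, so 8 complete cycles and 7.76 d into the next.
The Moon has covered 7.76/29.530 of its cycle, so θ ≈ 360° × 7.76/29.530 = 94.6°.
With cos θ = (-0.080), the lit fraction is (1 − (-0.080))/2 ≈ 0.540, so 54%.

54%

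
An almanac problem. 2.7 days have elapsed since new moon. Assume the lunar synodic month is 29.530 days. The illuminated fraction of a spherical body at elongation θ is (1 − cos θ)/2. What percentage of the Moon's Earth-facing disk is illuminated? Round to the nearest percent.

8%

Phase angle: θ = 360°·(2.7 d)/(29.530 d) = 32.9°.
cos 32.9° = 0.839, so f = (1 − 0.839)/2 = 0.080, so 8%.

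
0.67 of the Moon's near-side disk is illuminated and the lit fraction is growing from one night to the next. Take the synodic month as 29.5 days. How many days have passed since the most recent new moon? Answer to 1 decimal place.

From f = (1 − cos θ)/2: cos θ = 1 − 2×0.67 = -0.340; arccos → 109.9°.
Waxing ⇒ before full, so θ = 109.9°.
That fraction of the synodic month is 109.9/360 × 29.5 d ≈ 9.00 d.

9.0 days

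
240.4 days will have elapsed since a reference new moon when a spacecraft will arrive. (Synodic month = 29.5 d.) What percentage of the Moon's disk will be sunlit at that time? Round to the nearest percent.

Reduce mod P: 240.4 − 8×29.5 = 4.40 d into the current lunation.
Phase angle: θ = 360°·(4.40 d)/(29.5 d) = 53.7°.
Illuminated fraction = (1 − cos 53.7°)/2 = (1 − 0.592)/2 ≈ 0.204, so 20%.

20%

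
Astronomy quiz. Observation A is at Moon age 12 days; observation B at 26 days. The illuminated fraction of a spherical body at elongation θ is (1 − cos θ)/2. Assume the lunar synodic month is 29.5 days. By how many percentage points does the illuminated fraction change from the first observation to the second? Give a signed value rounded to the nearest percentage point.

-78 percentage points

First observation: θ = 360°·12/29.5 = 146.4°, so f = 0.917.
Second observation: θ = 317.3°, f = 0.133.
Δf = 0.133 − 0.917 = -0.784, i.e. -78 pp.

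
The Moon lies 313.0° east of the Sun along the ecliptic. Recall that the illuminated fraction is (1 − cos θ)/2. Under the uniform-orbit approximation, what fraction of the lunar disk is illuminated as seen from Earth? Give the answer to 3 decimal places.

0.159

f = (1 − cos 313.0°)/2 = (1 − 0.682)/2 ≈ 0.159.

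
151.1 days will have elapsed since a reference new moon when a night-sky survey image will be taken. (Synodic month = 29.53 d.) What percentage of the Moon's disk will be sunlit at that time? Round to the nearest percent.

13%

151.1 d spans 5 complete synodic months (5 × 29.53 = 147.65 d) plus 3.45 d.
The Moon has covered 3.45/29.53 of its cycle, so θ ≈ 360° × 3.45/29.53 = 42.1°.
With cos θ = 0.742, the lit fraction is (1 − 0.742)/2 ≈ 0.129, so 13%.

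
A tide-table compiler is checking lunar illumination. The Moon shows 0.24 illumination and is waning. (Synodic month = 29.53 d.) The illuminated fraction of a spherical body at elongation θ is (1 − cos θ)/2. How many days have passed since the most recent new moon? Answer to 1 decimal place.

From f = (1 − cos θ)/2: cos θ = 1 − 2×0.24 = 0.520; arccos → 58.7°.
Since the Moon is past full (waning), take the reflex angle: θ = 360° − 58.7° = 301.3°.
Age = 29.53 × 301.3°/360° ≈ 24.72 days.

24.7 days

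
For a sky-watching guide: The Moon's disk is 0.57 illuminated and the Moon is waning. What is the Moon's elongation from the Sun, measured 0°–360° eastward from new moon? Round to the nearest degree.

262°

cos θ = 1 − 2f = -0.140, giving a principal value of 98.0°.
Waning ⇒ past full, so θ = 360° − 98.0° = 262.0°.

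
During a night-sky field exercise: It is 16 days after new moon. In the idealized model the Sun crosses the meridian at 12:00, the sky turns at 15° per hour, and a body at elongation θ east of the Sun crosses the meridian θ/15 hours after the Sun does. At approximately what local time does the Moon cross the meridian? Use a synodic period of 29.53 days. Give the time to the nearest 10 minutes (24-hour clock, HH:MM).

The Moon has covered 16/29.53 of its cycle, so θ ≈ 360° × 16/29.53 = 195.1°.
At 15° of sky rotation per hour, 195.1° corresponds to a 13.00 h lag.
12:00 + 13.004 h ≈ 01:00 → 01:00 to the nearest ten minutes.

01:00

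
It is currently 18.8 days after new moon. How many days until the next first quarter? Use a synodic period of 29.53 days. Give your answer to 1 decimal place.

First quarter occurs at elongation 90°, i.e. at age 29.53 × 90/360 = 7.383 d.
Already past this cycle's first quarter; the next is at 7.383 + 29.53 = 36.913 d, so 36.913 − 18.8 = 18.113 days.

18.1 days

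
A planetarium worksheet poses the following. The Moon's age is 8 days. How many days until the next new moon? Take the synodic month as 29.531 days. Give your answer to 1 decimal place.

21.5 days

One full lunation from the last new moon is 29.531 d; remaining = 29.531 − 8 = 21.531 d.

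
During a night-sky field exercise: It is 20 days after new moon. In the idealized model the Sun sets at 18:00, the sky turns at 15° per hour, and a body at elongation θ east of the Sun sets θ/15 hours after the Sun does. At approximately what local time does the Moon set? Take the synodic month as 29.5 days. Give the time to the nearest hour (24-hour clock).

10:00

Elongation θ = 360° × 20/29.5 ≈ 244.1°.
Delay after the Sun = 244.1° / (15°/h) ≈ 16.27 h.
18:00 + 16.27 h ≈ 10:16 → 10:00 to the nearest hour.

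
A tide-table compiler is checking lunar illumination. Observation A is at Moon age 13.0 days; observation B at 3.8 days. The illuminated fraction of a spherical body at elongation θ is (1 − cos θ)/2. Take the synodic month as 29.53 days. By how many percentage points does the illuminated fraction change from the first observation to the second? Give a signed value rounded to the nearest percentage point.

-81 percentage points

θ₁ = 360° × 13.0/29.53 = 158.5°, f₁ = (1 − cos θ₁)/2 = 0.965.
θ₂ = 360° × 3.8/29.53 = 46.3°, f₂ = (1 − cos θ₂)/2 = 0.155.
Change = f₂ − f₁ = -0.810 → -81 percentage points.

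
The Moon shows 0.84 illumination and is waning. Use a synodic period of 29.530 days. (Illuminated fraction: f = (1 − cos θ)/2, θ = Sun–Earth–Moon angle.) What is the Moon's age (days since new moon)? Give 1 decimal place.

18.6 days

cos θ = 1 − 2f = -0.680, giving a principal value of 132.8°.
Waning ⇒ past full, so θ = 360° − 132.8° = 227.2°.
That fraction of the synodic month is 227.2/360 × 29.530 d ≈ 18.63 d.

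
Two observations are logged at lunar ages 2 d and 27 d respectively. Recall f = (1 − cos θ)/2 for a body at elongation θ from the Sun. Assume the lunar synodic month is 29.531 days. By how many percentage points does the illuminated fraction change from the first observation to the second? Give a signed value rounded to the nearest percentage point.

+3 pp

θ₁ = 360° × 2/29.531 = 24.4°, f₁ = (1 − cos θ₁)/2 = 0.045.
θ₂ = 360° × 27/29.531 = 329.1°, f₂ = (1 − cos θ₂)/2 = 0.071.
Change = f₂ − f₁ = +0.026 → +3 percentage points.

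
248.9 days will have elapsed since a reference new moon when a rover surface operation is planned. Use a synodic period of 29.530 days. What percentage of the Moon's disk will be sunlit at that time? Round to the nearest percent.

Reduce mod P: 248.9 − 8×29.530 = 12.66 d into the current lunation.
Phase angle: θ = 360°·(12.66 d)/(29.530 d) = 154.3°.
Illuminated fraction = (1 − cos 154.3°)/2 = (1 − (-0.901))/2 ≈ 0.951, so 95%.

95%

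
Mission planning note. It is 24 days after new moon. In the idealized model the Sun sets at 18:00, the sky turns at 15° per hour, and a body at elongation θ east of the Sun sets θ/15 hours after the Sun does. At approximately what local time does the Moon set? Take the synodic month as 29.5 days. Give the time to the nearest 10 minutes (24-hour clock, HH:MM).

Phase angle: θ = 360°·(24 d)/(29.5 d) = 292.9°.
The Moon trails the Sun by θ/15 = 292.9/15 ≈ 19.53 hours.
18:00 + 19.525 h ≈ 13:32 → 13:30 to the nearest ten minutes.

13:30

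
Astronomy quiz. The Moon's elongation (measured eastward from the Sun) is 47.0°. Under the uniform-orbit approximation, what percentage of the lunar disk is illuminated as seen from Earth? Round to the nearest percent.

16%

f = (1 − cos 47.0°)/2 = (1 − 0.682)/2 ≈ 0.159, i.e. 16%.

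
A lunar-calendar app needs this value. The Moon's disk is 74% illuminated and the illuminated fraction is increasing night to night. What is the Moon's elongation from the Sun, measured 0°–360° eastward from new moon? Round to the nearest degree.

cos θ = 1 − 2f = -0.480, giving a principal value of 118.7°.
Waxing ⇒ before full, so θ = 118.7°.

119°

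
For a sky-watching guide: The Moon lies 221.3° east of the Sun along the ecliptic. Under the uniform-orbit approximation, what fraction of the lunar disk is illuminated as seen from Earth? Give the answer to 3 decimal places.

0.876

Half-versine of 221.3°: (1 − (-0.751))/2 = 0.876.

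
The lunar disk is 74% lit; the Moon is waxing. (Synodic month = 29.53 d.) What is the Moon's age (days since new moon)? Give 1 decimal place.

From f = (1 − cos θ)/2: cos θ = 1 − 2×0.74 = -0.480; arccos → 118.7°.
The Moon is waxing (0°–180°), so θ = 118.7° directly.
Age = 29.53 × 118.7°/360° ≈ 9.74 days.

9.7 days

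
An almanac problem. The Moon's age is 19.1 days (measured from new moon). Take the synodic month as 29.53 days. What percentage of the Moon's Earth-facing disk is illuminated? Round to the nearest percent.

80%

The Moon has covered 19.1/29.53 of its cycle, so θ ≈ 360° × 19.1/29.53 = 232.8°.
With cos θ = (-0.604), the lit fraction is (1 − (-0.604))/2 ≈ 0.802, so 80%.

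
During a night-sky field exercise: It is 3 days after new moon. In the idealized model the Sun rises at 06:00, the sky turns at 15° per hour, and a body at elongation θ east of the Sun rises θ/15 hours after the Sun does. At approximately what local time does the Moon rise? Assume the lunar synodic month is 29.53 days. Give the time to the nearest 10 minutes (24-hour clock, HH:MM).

08:30

Elongation θ = 360° × 3/29.53 ≈ 36.6°.
The Moon trails the Sun by θ/15 = 36.6/15 ≈ 2.44 hours.
06:00 + 2.438 h ≈ 08:26 → 08:30 to the nearest ten minutes.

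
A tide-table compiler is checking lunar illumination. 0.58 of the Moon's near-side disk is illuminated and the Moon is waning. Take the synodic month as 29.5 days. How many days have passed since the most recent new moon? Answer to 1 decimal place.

Invert f = (1 − cos θ)/2 to get cos θ = 1 − 2(0.58) = -0.160, hence θ₀ = arccos -0.160 = 99.2°.
Since the Moon is past full (waning), take the reflex angle: θ = 360° − 99.2° = 260.8°.
Age = 29.5 × 260.8°/360° ≈ 21.37 days.

21.4 days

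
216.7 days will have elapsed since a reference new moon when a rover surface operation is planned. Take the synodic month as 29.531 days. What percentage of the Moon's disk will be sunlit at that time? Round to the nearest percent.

76%

216.7 d spans 7 complete synodic months (7 × 29.531 = 206.72 d) plus 9.98 d.
Phase angle: θ = 360°·(9.98 d)/(29.531 d) = 121.7°.
Illuminated fraction = (1 − cos 121.7°)/2 = (1 − (-0.525))/2 ≈ 0.763, so 76%.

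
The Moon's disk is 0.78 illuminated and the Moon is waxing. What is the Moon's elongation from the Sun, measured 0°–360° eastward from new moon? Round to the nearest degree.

124°

From f = (1 − cos θ)/2: cos θ = 1 − 2×0.78 = -0.560; arccos → 124.1°.
The Moon is waxing (0°–180°), so θ = 124.1° directly.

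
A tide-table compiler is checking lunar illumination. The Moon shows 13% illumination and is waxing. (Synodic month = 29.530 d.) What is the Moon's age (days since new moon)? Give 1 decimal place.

3.5 days

From f = (1 − cos θ)/2: cos θ = 1 − 2×0.13 = 0.740; arccos → 42.3°.
The Moon is waxing (0°–180°), so θ = 42.3° directly.
That fraction of the synodic month is 42.3/360 × 29.530 d ≈ 3.47 d.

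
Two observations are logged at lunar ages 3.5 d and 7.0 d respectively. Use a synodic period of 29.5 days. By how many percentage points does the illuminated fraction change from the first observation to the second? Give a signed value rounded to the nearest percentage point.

First observation: θ = 360°·3.5/29.5 = 42.7°, so f = 0.133.
Second observation: θ = 85.4°, f = 0.460.
Δf = 0.460 − 0.133 = +0.327, i.e. +33 pp.

+33 percentage points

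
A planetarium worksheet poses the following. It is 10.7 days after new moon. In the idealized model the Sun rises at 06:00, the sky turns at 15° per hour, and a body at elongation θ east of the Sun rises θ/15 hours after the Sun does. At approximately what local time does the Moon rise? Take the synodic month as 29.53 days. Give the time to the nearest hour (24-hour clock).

15:00

The Moon has covered 10.7/29.53 of its cycle, so θ ≈ 360° × 10.7/29.53 = 130.4°.
The Moon trails the Sun by θ/15 = 130.4/15 ≈ 8.70 hours.
06:00 + 8.70 h ≈ 14:42 → 15:00 to the nearest hour.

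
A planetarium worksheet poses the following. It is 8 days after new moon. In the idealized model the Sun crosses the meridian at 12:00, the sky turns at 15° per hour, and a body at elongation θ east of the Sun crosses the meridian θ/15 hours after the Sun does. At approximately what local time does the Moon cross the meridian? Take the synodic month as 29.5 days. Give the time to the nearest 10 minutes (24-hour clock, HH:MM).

18:30

The Moon has covered 8/29.5 of its cycle, so θ ≈ 360° × 8/29.5 = 97.6°.
The Moon trails the Sun by θ/15 = 97.6/15 ≈ 6.51 hours.
12:00 + 6.508 h ≈ 18:31 → 18:30 to the nearest ten minutes.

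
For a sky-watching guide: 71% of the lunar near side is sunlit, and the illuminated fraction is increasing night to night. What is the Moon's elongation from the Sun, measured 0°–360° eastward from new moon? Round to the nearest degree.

115°

cos θ = 1 − 2f = -0.420, giving a principal value of 114.8°.
Before full moon the principal value applies: θ = 114.8°.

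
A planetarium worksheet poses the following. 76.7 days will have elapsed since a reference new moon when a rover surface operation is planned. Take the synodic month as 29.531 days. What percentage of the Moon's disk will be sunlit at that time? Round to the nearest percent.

76.7 d spans 2 complete synodic months (2 × 29.531 = 59.06 d) plus 17.64 d.
Phase angle: θ = 360°·(17.64 d)/(29.531 d) = 215.0°.
Illuminated fraction = (1 − cos 215.0°)/2 = (1 − (-0.819))/2 ≈ 0.909, so 91%.

91%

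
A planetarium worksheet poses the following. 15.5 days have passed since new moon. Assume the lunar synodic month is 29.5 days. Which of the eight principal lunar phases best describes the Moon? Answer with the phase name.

θ ≈ 360° × 15.5/29.5 = 189°, which falls in the full moon sector.

full moon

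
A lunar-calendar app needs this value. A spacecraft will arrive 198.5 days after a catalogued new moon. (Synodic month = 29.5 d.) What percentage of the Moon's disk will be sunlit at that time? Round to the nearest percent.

198.5 d spans 6 complete synodic months (6 × 29.5 = 177.00 d) plus 21.50 d.
The Moon has covered 21.50/29.5 of its cycle, so θ ≈ 360° × 21.50/29.5 = 262.4°.
With cos θ = (-0.133), the lit fraction is (1 − (-0.133))/2 ≈ 0.566, so 57%.

57%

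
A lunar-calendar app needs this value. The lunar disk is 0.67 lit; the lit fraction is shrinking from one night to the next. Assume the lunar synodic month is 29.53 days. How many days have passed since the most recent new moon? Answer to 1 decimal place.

Invert f = (1 − cos θ)/2 to get cos θ = 1 − 2(0.67) = -0.340, hence θ₀ = arccos -0.340 = 109.9°.
A waning Moon lies in 180°–360°, so θ = 360° − 109.9° = 250.1°.
Age = 29.53 × 250.1°/360° ≈ 20.52 days.

20.5 days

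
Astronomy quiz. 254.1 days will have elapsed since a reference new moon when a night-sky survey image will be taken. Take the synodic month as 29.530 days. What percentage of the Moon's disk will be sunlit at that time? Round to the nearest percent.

254.1/29.530 = 8.605 lunations, so 8 complete cycles and 17.86 d into the next.
Elongation θ = 360° × 17.86/29.530 ≈ 217.7°.
cos 217.7° = (-0.791), so f = (1 − (-0.791))/2 = 0.895, so 90%.

90%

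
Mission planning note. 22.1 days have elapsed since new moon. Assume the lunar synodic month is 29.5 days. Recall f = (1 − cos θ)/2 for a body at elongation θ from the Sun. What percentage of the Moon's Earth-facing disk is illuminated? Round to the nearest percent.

Elongation θ = 360° × 22.1/29.5 ≈ 269.7°.
Illuminated fraction = (1 − cos 269.7°)/2 = (1 − (-0.005))/2 ≈ 0.503, so 50%.

50%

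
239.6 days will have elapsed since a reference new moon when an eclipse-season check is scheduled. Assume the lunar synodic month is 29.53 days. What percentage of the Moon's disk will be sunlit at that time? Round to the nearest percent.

239.6 d spans 8 complete synodic months (8 × 29.53 = 236.24 d) plus 3.36 d.
Elongation θ = 360° × 3.36/29.53 ≈ 41.0°.
Illuminated fraction = (1 − cos 41.0°)/2 = (1 − 0.755)/2 ≈ 0.122, so 12%.

12%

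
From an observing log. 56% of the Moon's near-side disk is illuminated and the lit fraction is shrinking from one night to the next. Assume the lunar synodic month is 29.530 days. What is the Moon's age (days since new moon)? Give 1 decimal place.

21.6 days

From f = (1 − cos θ)/2: cos θ = 1 − 2×0.56 = -0.120; arccos → 96.9°.
Since the Moon is past full (waning), take the reflex angle: θ = 360° − 96.9° = 263.1°.
That fraction of the synodic month is 263.1/360 × 29.530 d ≈ 21.58 d.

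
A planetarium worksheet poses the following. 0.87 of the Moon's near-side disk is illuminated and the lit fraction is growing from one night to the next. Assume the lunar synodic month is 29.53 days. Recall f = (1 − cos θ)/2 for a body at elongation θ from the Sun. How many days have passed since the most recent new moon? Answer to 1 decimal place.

11.3 days

From f = (1 − cos θ)/2: cos θ = 1 − 2×0.87 = -0.740; arccos → 137.7°.
Before full moon the principal value applies: θ = 137.7°.
Age = 29.53 × 137.7°/360° ≈ 11.30 days.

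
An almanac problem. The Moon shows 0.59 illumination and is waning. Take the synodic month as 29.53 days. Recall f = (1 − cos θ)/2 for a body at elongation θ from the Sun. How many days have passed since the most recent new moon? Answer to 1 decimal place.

21.3 days

Invert f = (1 − cos θ)/2 to get cos θ = 1 − 2(0.59) = -0.180, hence θ₀ = arccos -0.180 = 100.4°.
Waning ⇒ past full, so θ = 360° − 100.4° = 259.6°.
That fraction of the synodic month is 259.6/360 × 29.53 d ≈ 21.30 d.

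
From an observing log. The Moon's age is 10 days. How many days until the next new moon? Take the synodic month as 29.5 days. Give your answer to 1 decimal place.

The next new moon completes the synodic month: 29.5 − 10 = 19.500 days.

19.5 days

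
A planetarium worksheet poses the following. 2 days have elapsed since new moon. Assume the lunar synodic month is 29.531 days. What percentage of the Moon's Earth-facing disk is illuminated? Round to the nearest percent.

Elongation θ = 360° × 2/29.531 ≈ 24.4°.
With cos θ = 0.911, the lit fraction is (1 − 0.911)/2 ≈ 0.045, so 4%.

4%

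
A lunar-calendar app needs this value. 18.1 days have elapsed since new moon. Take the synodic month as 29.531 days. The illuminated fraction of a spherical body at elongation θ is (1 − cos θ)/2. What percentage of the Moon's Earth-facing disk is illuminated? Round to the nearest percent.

Elongation θ = 360° × 18.1/29.531 ≈ 220.6°.
cos 220.6° = (-0.759), so f = (1 − (-0.759))/2 = 0.879, so 88%.

88%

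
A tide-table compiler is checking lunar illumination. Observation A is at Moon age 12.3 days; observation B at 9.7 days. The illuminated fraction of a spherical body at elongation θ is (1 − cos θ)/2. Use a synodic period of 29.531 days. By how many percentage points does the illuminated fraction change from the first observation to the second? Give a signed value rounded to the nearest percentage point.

-20 percentage points

First observation: θ = 360°·12.3/29.531 = 149.9°, so f = 0.933.
Second observation: θ = 118.2°, f = 0.737.
Δf = 0.737 − 0.933 = -0.196, i.e. -20 pp.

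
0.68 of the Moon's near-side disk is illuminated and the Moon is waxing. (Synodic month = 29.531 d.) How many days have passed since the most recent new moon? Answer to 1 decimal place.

From f = (1 − cos θ)/2: cos θ = 1 − 2×0.68 = -0.360; arccos → 111.1°.
Waxing ⇒ before full, so θ = 111.1°.
Age = 29.531 × 111.1°/360° ≈ 9.11 days.

9.1 days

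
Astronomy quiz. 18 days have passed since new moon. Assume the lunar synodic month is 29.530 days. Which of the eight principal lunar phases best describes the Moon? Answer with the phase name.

waning gibbous

At 18/29.530 of the cycle, θ ≈ 219° — the waning gibbous range.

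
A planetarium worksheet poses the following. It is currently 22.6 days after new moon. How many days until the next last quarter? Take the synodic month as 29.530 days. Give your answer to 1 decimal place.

Last quarter is 0.75 of the way through the cycle: age 0.75 × 29.530 = 22.148 d.
This lunation's last quarter (22.148 d) has passed, so add one period: 51.678 − 22.6 = 29.078 days.

29.1 days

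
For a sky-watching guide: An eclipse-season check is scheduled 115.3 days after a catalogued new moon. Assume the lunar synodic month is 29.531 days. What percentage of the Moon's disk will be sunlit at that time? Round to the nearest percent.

9%

115.3/29.531 = 3.904 lunations, so 3 complete cycles and 26.71 d into the next.
The Moon has covered 26.71/29.531 of its cycle, so θ ≈ 360° × 26.71/29.531 = 325.6°.
cos 325.6° = 0.825, so f = (1 − 0.825)/2 = 0.088, so 9%.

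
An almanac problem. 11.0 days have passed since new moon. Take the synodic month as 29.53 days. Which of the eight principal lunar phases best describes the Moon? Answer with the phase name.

θ ≈ 360° × 11.0/29.53 = 134°, which falls in the waxing gibbous sector.

waxing gibbous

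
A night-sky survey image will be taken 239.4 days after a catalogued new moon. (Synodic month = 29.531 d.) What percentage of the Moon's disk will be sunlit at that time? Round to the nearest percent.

239.4 d spans 8 complete synodic months (8 × 29.531 = 236.25 d) plus 3.15 d.
Phase angle: θ = 360°·(3.15 d)/(29.531 d) = 38.4°.
cos 38.4° = 0.783, so f = (1 − 0.783)/2 = 0.108, so 11%.

11%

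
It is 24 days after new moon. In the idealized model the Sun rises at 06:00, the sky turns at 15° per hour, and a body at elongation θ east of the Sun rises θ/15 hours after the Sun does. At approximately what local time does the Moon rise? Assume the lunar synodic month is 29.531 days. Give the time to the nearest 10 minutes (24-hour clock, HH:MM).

Phase angle: θ = 360°·(24 d)/(29.531 d) = 292.6°.
At 15° of sky rotation per hour, 292.6° corresponds to a 19.50 h lag.
06:00 + 19.505 h ≈ 01:30 → 01:30 to the nearest ten minutes.

01:30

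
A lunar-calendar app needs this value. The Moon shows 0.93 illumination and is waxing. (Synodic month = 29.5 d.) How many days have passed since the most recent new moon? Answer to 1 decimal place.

From f = (1 − cos θ)/2: cos θ = 1 − 2×0.93 = -0.860; arccos → 149.3°.
The Moon is waxing (0°–180°), so θ = 149.3° directly.
That fraction of the synodic month is 149.3/360 × 29.5 d ≈ 12.24 d.

12.2 days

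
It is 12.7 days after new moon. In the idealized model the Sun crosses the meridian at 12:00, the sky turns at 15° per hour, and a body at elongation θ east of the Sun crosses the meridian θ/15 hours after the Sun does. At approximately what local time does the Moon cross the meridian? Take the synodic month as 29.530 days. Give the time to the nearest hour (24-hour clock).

Elongation θ = 360° × 12.7/29.530 ≈ 154.8°.
At 15° of sky rotation per hour, 154.8° corresponds to a 10.32 h lag.
12:00 + 10.32 h ≈ 22:19 → 22:00 to the nearest hour.

22:00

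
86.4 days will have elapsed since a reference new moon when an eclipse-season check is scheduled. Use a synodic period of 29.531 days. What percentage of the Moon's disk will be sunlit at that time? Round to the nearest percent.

Reduce mod P: 86.4 − 2×29.531 = 27.34 d into the current lunation.
Elongation θ = 360° × 27.34/29.531 ≈ 333.3°.
With cos θ = 0.893, the lit fraction is (1 − 0.893)/2 ≈ 0.053, so 5%.

5%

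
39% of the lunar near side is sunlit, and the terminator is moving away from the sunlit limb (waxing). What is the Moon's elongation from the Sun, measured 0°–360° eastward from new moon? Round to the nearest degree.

77°

From f = (1 − cos θ)/2: cos θ = 1 − 2×0.39 = 0.220; arccos → 77.3°.
Waxing ⇒ before full, so θ = 77.3°.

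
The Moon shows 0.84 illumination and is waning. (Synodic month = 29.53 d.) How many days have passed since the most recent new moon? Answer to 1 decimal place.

18.6 days

Invert f = (1 − cos θ)/2 to get cos θ = 1 − 2(0.84) = -0.680, hence θ₀ = arccos -0.680 = 132.8°.
Since the Moon is past full (waning), take the reflex angle: θ = 360° − 132.8° = 227.2°.
Age = 29.53 × 227.2°/360° ≈ 18.63 days.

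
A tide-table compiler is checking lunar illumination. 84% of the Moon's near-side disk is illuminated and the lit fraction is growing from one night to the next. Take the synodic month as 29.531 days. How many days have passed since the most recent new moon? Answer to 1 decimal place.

10.9 days

From f = (1 − cos θ)/2: cos θ = 1 − 2×0.84 = -0.680; arccos → 132.8°.
Waxing ⇒ before full, so θ = 132.8°.
That fraction of the synodic month is 132.8/360 × 29.531 d ≈ 10.90 d.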